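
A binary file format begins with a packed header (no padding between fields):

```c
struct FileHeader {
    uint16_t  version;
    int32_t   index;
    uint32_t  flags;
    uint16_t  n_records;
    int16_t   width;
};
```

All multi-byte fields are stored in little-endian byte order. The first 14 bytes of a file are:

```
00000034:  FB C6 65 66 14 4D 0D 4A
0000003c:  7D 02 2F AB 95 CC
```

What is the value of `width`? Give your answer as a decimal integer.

-13163

`width` follows `version` (2 B), `index` (4 B), `flags` (4 B), `n_records` (2 B), so it starts at offset 2 + 4 + 4 + 2 = 12 and occupies 2 bytes.
Bytes at offsets 12..13: 95 CC.
In little-endian order the low byte comes first in memory.
Reassemble most-significant byte first: CC 95 → 0xCC95.
Top bit is set, so as a signed 16-bit value this is 0xCC95 − 2^16 = -13163.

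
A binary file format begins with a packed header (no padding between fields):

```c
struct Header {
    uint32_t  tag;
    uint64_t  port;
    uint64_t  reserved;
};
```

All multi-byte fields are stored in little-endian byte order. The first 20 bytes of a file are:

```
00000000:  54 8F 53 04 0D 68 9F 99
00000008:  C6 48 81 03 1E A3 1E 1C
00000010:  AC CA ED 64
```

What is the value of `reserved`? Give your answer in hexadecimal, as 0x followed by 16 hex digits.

0x64EDCAAC1C1EA31E

`reserved` follows `tag` (4 B), `port` (8 B), so it starts at offset 4 + 8 = 12 and occupies 8 bytes.
Bytes at offsets 12..19: 1E A3 1E 1C AC CA ED 64.
In little-endian order the low byte comes first in memory.
Reassemble most-significant byte first: 64 ED CA AC 1C 1E A3 1E → 0x64EDCAAC1C1EA31E.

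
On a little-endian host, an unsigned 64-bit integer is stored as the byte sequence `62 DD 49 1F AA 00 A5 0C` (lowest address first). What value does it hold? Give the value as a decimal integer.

In little-endian order the low byte comes first in memory.
Reassemble most-significant byte first: 0C A5 00 AA 1F 49 DD 62 → 0x0CA500AA1F49DD62.
0x0CA500AA1F49DD62 = 911135230281768290.

911135230281768290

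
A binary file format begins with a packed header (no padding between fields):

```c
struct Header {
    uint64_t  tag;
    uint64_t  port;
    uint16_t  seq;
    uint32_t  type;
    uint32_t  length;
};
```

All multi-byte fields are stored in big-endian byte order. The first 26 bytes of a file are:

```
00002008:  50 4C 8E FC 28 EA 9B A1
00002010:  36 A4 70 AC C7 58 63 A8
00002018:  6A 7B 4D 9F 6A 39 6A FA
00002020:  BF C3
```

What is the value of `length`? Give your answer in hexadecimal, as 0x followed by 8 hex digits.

0x6AFABFC3

`length` follows `tag` (8 B), `port` (8 B), `seq` (2 B), `type` (4 B), so it starts at offset 8 + 8 + 2 + 4 = 22 and occupies 4 bytes.
Bytes at offsets 22..25: 6A FA BF C3.
In big-endian order the high byte comes first in memory.
The bytes are already most-significant first: 0x6AFABFC3.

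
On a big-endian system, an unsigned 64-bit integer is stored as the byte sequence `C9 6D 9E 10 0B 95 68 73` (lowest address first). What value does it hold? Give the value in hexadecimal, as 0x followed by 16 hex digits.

Big-endian: lowest address holds the most-significant byte.
The bytes are already most-significant first: 0xC96D9E100B956873.

0xC96D9E100B956873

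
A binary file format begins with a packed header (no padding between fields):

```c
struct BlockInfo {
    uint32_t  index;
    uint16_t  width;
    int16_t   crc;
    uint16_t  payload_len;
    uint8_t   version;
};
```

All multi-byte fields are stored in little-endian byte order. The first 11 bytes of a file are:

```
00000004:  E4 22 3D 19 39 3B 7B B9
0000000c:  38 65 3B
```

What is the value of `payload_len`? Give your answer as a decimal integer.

25912

`payload_len` follows `index` (4 B), `width` (2 B), `crc` (2 B), so it starts at offset 4 + 2 + 2 = 8 and occupies 2 bytes.
Bytes at offsets 8..9: 38 65.
Little-endian: lowest address holds the least-significant byte.
Reassemble most-significant byte first: 65 38 → 0x6538.
0x6538 = 25912.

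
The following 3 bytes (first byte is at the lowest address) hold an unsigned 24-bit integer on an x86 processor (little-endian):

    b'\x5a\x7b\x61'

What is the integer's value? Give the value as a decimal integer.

In little-endian order the low byte comes first in memory.
Reassemble most-significant byte first: 61 7B 5A → 0x617B5A.
0x617B5A = 6388570.

6388570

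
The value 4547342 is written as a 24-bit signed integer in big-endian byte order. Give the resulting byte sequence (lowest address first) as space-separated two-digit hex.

45 63 0E

4547342 in hexadecimal, padded to 24 bits, is 0x45630E.
Split into bytes (most-significant first): 45 63 0E.
In big-endian order the high byte comes first in memory.
So the memory order matches the most-significant-first order: 45 63 0E.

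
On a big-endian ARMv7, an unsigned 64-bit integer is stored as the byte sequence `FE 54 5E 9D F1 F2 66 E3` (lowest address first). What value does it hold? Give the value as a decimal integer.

18326376816139462371

In big-endian order the high byte comes first in memory.
The bytes are already most-significant first: 0xFE545E9DF1F266E3.
0xFE545E9DF1F266E3 = 18326376816139462371.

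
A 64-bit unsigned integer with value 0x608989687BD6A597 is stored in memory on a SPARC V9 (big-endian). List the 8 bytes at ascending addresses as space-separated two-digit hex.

Split into bytes (most-significant first): 60 89 89 68 7B D6 A5 97.
In big-endian order the high byte comes first in memory.
So the memory order matches the most-significant-first order: 60 89 89 68 7B D6 A5 97.

60 89 89 68 7B D6 A5 97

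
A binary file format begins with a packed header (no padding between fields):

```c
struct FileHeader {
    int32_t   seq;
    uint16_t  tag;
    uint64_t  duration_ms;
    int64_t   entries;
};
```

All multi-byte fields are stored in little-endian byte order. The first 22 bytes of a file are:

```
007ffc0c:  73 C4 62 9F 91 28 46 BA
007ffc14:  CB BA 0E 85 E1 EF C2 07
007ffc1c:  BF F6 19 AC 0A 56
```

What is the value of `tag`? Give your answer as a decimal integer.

10385

`tag` follows `seq` (4 bytes), so it starts at byte offset 4 and occupies 2 bytes.
Bytes at offsets 4..5: 91 28.
In little-endian order the low byte comes first in memory.
Reassemble most-significant byte first: 28 91 → 0x2891.
0x2891 = 10385.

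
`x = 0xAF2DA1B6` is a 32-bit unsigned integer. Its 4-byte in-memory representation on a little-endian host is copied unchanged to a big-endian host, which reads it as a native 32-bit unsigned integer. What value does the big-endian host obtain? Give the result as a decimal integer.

Stored little-endian, the bytes at ascending addresses are B6 A1 2D AF.
Read back as big-endian, the last byte is least significant, giving 0xB6A12DAF.
0xB6A12DAF = 3064016303.

3064016303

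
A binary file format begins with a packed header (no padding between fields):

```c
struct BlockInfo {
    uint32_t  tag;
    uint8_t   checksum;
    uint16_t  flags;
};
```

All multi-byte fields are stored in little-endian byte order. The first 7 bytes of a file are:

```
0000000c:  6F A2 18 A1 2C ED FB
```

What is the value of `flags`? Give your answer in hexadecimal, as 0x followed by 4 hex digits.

0xFBED

`flags` follows `tag` (4 B), `checksum` (1 B), so it starts at offset 4 + 1 = 5 and occupies 2 bytes.
Bytes at offsets 5..6: ED FB.
Little-endian stores the least-significant byte at the lowest address.
Reassemble most-significant byte first: FB ED → 0xFBED.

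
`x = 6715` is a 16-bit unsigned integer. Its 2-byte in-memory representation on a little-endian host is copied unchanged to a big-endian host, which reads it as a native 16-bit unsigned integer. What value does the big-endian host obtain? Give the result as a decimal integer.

6715 in 16-bit hexadecimal is 0x1A3B.
Stored little-endian, the bytes at ascending addresses are 3B 1A.
Read back as big-endian, the last byte is least significant, giving 0x3B1A.
0x3B1A = 15130.

15130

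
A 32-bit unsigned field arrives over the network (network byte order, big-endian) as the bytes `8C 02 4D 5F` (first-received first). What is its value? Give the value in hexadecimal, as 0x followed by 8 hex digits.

In big-endian order the high byte comes first in memory.
The bytes are already most-significant first: 0x8C024D5F.

0x8C024D5F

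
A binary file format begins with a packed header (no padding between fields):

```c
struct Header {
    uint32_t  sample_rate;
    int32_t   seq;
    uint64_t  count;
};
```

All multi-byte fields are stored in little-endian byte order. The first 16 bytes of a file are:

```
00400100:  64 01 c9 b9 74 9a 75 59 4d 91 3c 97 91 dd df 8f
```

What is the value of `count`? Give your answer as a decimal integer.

10367248484607496525

`count` follows `sample_rate` (4 B), `seq` (4 B), so it starts at offset 4 + 4 = 8 and occupies 8 bytes.
Bytes at offsets 8..15: 4D 91 3C 97 91 DD DF 8F.
In little-endian order the low byte comes first in memory.
Reassemble most-significant byte first: 8F DF DD 91 97 3C 91 4D → 0x8FDFDD91973C914D.
0x8FDFDD91973C914D = 10367248484607496525.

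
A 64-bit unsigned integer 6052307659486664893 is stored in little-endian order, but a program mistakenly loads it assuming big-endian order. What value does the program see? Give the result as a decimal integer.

13625663709725458003

6052307659486664893 in 64-bit hexadecimal is 0x53FE1DBFF31418BD.
Stored little-endian, the bytes at ascending addresses are BD 18 14 F3 BF 1D FE 53.
Read back as big-endian, the last byte is least significant, giving 0xBD1814F3BF1DFE53.
0xBD1814F3BF1DFE53 = 13625663709725458003.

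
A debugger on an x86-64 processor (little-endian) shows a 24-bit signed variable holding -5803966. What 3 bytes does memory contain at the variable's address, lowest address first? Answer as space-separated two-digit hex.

42 70 A7

Two's complement of -5803966 in 24 bits: 5803966 = 0x588FBE; invert → 0xA77041; add 1 → 0xA77042.
Split into bytes (most-significant first): A7 70 42.
Little-endian: lowest address holds the least-significant byte.
So at ascending addresses the bytes are 42 70 A7.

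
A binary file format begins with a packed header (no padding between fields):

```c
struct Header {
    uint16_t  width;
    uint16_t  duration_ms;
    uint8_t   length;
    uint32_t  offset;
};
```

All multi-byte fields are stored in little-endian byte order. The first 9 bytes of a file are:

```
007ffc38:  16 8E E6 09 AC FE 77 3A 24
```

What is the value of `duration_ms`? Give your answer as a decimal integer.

`duration_ms` follows `width` (2 bytes), so it starts at byte offset 2 and occupies 2 bytes.
Bytes at offsets 2..3: E6 09.
Little-endian stores the least-significant byte at the lowest address.
Reassemble most-significant byte first: 09 E6 → 0x09E6.
0x09E6 = 2534.

2534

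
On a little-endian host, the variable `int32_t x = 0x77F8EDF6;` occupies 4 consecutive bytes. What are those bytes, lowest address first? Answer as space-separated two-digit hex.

Split into bytes (most-significant first): 77 F8 ED F6.
Little-endian: lowest address holds the least-significant byte.
So at ascending addresses the bytes are F6 ED F8 77.

F6 ED F8 77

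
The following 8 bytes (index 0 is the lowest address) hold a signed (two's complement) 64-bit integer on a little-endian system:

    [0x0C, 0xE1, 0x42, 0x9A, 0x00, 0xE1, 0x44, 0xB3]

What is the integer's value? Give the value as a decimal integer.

In little-endian order the low byte comes first in memory.
Reassemble most-significant byte first: B3 44 E1 00 9A 42 E1 0C → 0xB344E1009A42E10C.
Top bit is set, so as a signed 64-bit value this is 0xB344E1009A42E10C − 2^64 = -5529047049799802612.

-5529047049799802612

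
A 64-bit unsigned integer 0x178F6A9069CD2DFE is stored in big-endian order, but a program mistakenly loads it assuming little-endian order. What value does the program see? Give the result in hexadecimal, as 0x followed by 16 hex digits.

0xFE2DCD69906A8F17

Stored big-endian, the bytes at ascending addresses are 17 8F 6A 90 69 CD 2D FE.
Read back as little-endian, the first byte is least significant, giving 0xFE2DCD69906A8F17.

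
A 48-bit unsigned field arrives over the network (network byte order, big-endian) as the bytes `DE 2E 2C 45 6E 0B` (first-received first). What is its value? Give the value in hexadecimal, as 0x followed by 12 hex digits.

0xDE2E2C456E0B

In big-endian order the high byte comes first in memory.
The bytes are already most-significant first: 0xDE2E2C456E0B.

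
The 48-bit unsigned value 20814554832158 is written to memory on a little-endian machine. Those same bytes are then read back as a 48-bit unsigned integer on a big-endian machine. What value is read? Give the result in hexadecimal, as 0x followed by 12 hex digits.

20814554832158 in 48-bit hexadecimal is 0x12EE44259D1E.
Stored little-endian, the bytes at ascending addresses are 1E 9D 25 44 EE 12.
Read back as big-endian, the last byte is least significant, giving 0x1E9D2544EE12.

0x1E9D2544EE12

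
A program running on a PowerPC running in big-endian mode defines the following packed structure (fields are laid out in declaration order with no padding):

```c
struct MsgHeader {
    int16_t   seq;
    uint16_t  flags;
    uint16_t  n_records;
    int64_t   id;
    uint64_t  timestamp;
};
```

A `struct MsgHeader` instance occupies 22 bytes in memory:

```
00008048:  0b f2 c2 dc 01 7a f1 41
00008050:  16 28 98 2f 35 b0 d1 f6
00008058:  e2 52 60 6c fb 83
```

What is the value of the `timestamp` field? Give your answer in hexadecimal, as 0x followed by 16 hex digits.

`timestamp` follows `seq` (2 B), `flags` (2 B), `n_records` (2 B), `id` (8 B), so it starts at offset 2 + 2 + 2 + 8 = 14 and occupies 8 bytes.
Bytes at offsets 14..21: D1 F6 E2 52 60 6C FB 83.
Big-endian stores the most-significant byte at the lowest address.
The bytes are already most-significant first: 0xD1F6E252606CFB83.

0xD1F6E252606CFB83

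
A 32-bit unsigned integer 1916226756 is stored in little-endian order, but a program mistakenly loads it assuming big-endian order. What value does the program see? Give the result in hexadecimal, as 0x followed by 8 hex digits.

1916226756 in 32-bit hexadecimal is 0x72374CC4.
Stored little-endian, the bytes at ascending addresses are C4 4C 37 72.
Read back as big-endian, the last byte is least significant, giving 0xC44C3772.

0xC44C3772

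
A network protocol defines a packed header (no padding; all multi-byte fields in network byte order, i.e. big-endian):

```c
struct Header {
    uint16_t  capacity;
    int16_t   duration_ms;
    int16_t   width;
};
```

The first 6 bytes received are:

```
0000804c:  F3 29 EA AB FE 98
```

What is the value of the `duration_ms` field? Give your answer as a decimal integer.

-5461

`duration_ms` follows `capacity` (2 bytes), so it starts at byte offset 2 and occupies 2 bytes.
Bytes at offsets 2..3: EA AB.
In big-endian order the high byte comes first in memory.
The bytes are already most-significant first: 0xEAAB.
Top bit is set, so as a signed 16-bit value this is 0xEAAB − 2^16 = -5461.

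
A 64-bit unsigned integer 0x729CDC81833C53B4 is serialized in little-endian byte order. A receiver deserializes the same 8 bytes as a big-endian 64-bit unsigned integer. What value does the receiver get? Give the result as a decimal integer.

12993795885411114098

Stored little-endian, the bytes at ascending addresses are B4 53 3C 83 81 DC 9C 72.
Read back as big-endian, the last byte is least significant, giving 0xB4533C8381DC9C72.
0xB4533C8381DC9C72 = 12993795885411114098.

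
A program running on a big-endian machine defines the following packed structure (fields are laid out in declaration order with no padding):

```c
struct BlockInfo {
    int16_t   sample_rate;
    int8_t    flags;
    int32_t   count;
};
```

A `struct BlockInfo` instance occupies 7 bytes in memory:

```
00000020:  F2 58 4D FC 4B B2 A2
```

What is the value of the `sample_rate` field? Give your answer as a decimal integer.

-3496

`sample_rate` is the first field, at byte offset 0, occupying 2 bytes.
Bytes at offsets 0..1: F2 58.
In big-endian order the high byte comes first in memory.
The bytes are already most-significant first: 0xF258.
Top bit is set, so as a signed 16-bit value this is 0xF258 − 2^16 = -3496.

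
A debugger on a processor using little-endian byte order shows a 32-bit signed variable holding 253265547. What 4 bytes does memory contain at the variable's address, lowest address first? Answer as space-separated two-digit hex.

253265547 in hexadecimal, padded to 32 bits, is 0x0F18868B.
Split into bytes (most-significant first): 0F 18 86 8B.
In little-endian order the low byte comes first in memory.
So at ascending addresses the bytes are 8B 86 18 0F.

8B 86 18 0F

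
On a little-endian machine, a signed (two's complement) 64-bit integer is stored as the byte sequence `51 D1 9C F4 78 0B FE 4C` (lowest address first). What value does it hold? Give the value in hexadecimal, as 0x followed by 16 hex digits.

0x4CFE0B78F49CD151

Little-endian stores the least-significant byte at the lowest address.
Reassemble most-significant byte first: 4C FE 0B 78 F4 9C D1 51 → 0x4CFE0B78F49CD151.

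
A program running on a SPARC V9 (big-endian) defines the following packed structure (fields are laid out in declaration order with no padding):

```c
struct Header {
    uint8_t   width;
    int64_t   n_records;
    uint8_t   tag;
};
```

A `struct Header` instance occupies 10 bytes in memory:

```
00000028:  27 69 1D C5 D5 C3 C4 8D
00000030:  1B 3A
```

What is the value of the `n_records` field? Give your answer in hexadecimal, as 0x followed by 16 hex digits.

`n_records` follows `width` (1 byte), so it starts at byte offset 1 and occupies 8 bytes.
Bytes at offsets 1..8: 69 1D C5 D5 C3 C4 8D 1B.
Big-endian: lowest address holds the most-significant byte.
The bytes are already most-significant first: 0x691DC5D5C3C48D1B.

0x691DC5D5C3C48D1B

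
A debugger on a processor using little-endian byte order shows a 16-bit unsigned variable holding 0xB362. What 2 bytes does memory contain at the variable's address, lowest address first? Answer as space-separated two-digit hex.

Split into bytes (most-significant first): B3 62.
Little-endian: lowest address holds the least-significant byte.
So at ascending addresses the bytes are 62 B3.

62 B3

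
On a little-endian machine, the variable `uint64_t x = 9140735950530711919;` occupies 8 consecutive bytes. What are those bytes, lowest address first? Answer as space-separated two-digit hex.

9140735950530711919 in hexadecimal, padded to 64 bits, is 0x7EDA6AEAD506916F.
Split into bytes (most-significant first): 7E DA 6A EA D5 06 91 6F.
In little-endian order the low byte comes first in memory.
So at ascending addresses the bytes are 6F 91 06 D5 EA 6A DA 7E.

6F 91 06 D5 EA 6A DA 7E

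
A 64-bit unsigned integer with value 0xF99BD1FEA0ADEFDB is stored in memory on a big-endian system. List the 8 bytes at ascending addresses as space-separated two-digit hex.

F9 9B D1 FE A0 AD EF DB

Split into bytes (most-significant first): F9 9B D1 FE A0 AD EF DB.
Big-endian stores the most-significant byte at the lowest address.
So the memory order matches the most-significant-first order: F9 9B D1 FE A0 AD EF DB.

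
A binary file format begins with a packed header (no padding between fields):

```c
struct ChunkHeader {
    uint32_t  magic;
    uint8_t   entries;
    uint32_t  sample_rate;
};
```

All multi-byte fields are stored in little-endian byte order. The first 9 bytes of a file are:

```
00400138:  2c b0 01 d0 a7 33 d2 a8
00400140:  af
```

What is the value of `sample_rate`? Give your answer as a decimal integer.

`sample_rate` follows `magic` (4 B), `entries` (1 B), so it starts at offset 4 + 1 = 5 and occupies 4 bytes.
Bytes at offsets 5..8: 33 D2 A8 AF.
In little-endian order the low byte comes first in memory.
Reassemble most-significant byte first: AF A8 D2 33 → 0xAFA8D233.
0xAFA8D233 = 2947076659.

2947076659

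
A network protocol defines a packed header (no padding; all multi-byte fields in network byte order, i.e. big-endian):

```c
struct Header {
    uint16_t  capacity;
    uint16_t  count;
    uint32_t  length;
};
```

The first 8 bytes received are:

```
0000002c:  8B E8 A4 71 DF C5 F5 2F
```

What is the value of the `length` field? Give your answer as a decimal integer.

`length` follows `capacity` (2 B), `count` (2 B), so it starts at offset 2 + 2 = 4 and occupies 4 bytes.
Bytes at offsets 4..7: DF C5 F5 2F.
Big-endian stores the most-significant byte at the lowest address.
The bytes are already most-significant first: 0xDFC5F52F.
0xDFC5F52F = 3754292527.

3754292527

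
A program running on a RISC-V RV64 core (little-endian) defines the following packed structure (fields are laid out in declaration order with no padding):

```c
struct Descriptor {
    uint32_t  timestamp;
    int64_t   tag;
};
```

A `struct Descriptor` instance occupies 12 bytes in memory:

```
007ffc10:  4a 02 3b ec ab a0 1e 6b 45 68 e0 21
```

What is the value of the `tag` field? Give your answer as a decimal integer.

`tag` follows `timestamp` (4 bytes), so it starts at byte offset 4 and occupies 8 bytes.
Bytes at offsets 4..11: AB A0 1E 6B 45 68 E0 21.
Little-endian stores the least-significant byte at the lowest address.
Reassemble most-significant byte first: 21 E0 68 45 6B 1E A0 AB → 0x21E068456B1EA0AB.
0x21E068456B1EA0AB = 2441065645394010283.

2441065645394010283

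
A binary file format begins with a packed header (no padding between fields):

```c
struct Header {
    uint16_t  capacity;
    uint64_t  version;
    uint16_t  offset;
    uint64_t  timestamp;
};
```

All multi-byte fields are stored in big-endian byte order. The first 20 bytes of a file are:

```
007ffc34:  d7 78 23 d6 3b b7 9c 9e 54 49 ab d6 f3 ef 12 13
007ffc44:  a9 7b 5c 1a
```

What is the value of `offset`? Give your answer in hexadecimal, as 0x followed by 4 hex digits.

`offset` follows `capacity` (2 B), `version` (8 B), so it starts at offset 2 + 8 = 10 and occupies 2 bytes.
Bytes at offsets 10..11: AB D6.
Big-endian stores the most-significant byte at the lowest address.
The bytes are already most-significant first: 0xABD6.

0xABD6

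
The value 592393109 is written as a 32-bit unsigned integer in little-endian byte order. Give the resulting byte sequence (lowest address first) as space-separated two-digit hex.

592393109 in hexadecimal, padded to 32 bits, is 0x234F3395.
Split into bytes (most-significant first): 23 4F 33 95.
Little-endian stores the least-significant byte at the lowest address.
So at ascending addresses the bytes are 95 33 4F 23.

95 33 4F 23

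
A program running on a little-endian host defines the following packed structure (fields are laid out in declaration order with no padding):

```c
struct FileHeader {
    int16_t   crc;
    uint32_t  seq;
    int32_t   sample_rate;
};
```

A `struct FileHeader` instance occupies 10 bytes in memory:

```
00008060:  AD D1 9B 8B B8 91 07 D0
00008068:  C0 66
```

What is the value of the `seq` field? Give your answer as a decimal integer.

`seq` follows `crc` (2 bytes), so it starts at byte offset 2 and occupies 4 bytes.
Bytes at offsets 2..5: 9B 8B B8 91.
Little-endian: lowest address holds the least-significant byte.
Reassemble most-significant byte first: 91 B8 8B 9B → 0x91B88B9B.
0x91B88B9B = 2444790683.

2444790683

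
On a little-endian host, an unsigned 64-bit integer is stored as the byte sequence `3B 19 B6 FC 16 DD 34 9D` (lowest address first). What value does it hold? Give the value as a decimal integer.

Little-endian: lowest address holds the least-significant byte.
Reassemble most-significant byte first: 9D 34 DD 16 FC B6 19 3B → 0x9D34DD16FCB6193B.
0x9D34DD16FCB6193B = 11327922053542451515.

11327922053542451515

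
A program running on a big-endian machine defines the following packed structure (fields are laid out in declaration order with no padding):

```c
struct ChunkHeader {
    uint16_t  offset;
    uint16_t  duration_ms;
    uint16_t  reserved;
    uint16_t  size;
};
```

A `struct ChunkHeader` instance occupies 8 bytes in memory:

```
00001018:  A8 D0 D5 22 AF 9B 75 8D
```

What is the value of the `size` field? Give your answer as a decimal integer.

30093

`size` follows `offset` (2 B), `duration_ms` (2 B), `reserved` (2 B), so it starts at offset 2 + 2 + 2 = 6 and occupies 2 bytes.
Bytes at offsets 6..7: 75 8D.
Big-endian: lowest address holds the most-significant byte.
The bytes are already most-significant first: 0x758D.
0x758D = 30093.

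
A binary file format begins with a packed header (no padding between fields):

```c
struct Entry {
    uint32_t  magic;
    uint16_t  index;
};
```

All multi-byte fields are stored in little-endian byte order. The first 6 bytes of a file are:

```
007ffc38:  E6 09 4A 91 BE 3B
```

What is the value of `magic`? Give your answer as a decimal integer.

`magic` is the first field, at byte offset 0, occupying 4 bytes.
Bytes at offsets 0..3: E6 09 4A 91.
Little-endian stores the least-significant byte at the lowest address.
Reassemble most-significant byte first: 91 4A 09 E6 → 0x914A09E6.
0x914A09E6 = 2437548518.

2437548518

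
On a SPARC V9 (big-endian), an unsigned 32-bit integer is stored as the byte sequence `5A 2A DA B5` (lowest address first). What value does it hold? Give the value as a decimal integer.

Big-endian: lowest address holds the most-significant byte.
The bytes are already most-significant first: 0x5A2ADAB5.
0x5A2ADAB5 = 1512757941.

1512757941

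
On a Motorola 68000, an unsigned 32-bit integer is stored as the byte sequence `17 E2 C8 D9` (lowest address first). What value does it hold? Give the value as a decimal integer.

400738521

In big-endian order the high byte comes first in memory.
The bytes are already most-significant first: 0x17E2C8D9.
0x17E2C8D9 = 400738521.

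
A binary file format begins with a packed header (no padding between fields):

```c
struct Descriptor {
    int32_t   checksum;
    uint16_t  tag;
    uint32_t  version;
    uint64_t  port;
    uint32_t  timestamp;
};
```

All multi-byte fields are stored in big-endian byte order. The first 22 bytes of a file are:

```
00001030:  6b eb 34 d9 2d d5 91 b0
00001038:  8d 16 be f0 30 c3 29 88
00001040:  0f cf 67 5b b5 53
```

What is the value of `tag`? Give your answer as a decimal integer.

`tag` follows `checksum` (4 bytes), so it starts at byte offset 4 and occupies 2 bytes.
Bytes at offsets 4..5: 2D D5.
Big-endian: lowest address holds the most-significant byte.
The bytes are already most-significant first: 0x2DD5.
0x2DD5 = 11733.

11733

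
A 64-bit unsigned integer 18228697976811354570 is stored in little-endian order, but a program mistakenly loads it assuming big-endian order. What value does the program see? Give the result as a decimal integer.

14625924576708196860

18228697976811354570 in 64-bit hexadecimal is 0xFCF9583AE9B8F9CA.
Stored little-endian, the bytes at ascending addresses are CA F9 B8 E9 3A 58 F9 FC.
Read back as big-endian, the last byte is least significant, giving 0xCAF9B8E93A58F9FC.
0xCAF9B8E93A58F9FC = 14625924576708196860.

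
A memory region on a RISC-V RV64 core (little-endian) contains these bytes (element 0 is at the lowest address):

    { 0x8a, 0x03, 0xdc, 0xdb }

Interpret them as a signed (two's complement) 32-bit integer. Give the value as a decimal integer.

-606338166

Little-endian stores the least-significant byte at the lowest address.
Reassemble most-significant byte first: DB DC 03 8A → 0xDBDC038A.
Top bit is set, so as a signed 32-bit value this is 0xDBDC038A − 2^32 = -606338166.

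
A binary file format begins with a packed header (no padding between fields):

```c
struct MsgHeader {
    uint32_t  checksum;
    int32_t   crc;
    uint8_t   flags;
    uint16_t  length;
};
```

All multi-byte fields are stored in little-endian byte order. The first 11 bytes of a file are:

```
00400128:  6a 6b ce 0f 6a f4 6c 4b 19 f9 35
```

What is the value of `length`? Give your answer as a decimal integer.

`length` follows `checksum` (4 B), `crc` (4 B), `flags` (1 B), so it starts at offset 4 + 4 + 1 = 9 and occupies 2 bytes.
Bytes at offsets 9..10: F9 35.
Little-endian stores the least-significant byte at the lowest address.
Reassemble most-significant byte first: 35 F9 → 0x35F9.
0x35F9 = 13817.

13817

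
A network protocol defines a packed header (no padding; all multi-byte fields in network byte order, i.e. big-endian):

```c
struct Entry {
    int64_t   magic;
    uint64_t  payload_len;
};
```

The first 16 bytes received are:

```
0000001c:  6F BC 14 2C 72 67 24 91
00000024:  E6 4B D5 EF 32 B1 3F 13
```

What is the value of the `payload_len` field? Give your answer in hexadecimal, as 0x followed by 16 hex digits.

`payload_len` follows `magic` (8 bytes), so it starts at byte offset 8 and occupies 8 bytes.
Bytes at offsets 8..15: E6 4B D5 EF 32 B1 3F 13.
Big-endian: lowest address holds the most-significant byte.
The bytes are already most-significant first: 0xE64BD5EF32B13F13.

0xE64BD5EF32B13F13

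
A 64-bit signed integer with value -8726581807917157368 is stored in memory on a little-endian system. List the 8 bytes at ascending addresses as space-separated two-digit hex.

Two's complement of -8726581807917157368 in 64 bits: 8726581807917157368 = 0x791B0BEB3C49CBF8; invert → 0x86E4F414C3B63407; add 1 → 0x86E4F414C3B63408.
Split into bytes (most-significant first): 86 E4 F4 14 C3 B6 34 08.
In little-endian order the low byte comes first in memory.
So at ascending addresses the bytes are 08 34 B6 C3 14 F4 E4 86.

08 34 B6 C3 14 F4 E4 86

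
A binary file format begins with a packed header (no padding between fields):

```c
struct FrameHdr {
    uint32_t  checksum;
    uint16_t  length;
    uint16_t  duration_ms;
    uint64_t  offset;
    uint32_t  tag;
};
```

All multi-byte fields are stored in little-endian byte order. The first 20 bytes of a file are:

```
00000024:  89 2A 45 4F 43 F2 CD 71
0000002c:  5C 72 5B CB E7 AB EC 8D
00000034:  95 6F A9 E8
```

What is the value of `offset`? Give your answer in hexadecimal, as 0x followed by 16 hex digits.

`offset` follows `checksum` (4 B), `length` (2 B), `duration_ms` (2 B), so it starts at offset 4 + 2 + 2 = 8 and occupies 8 bytes.
Bytes at offsets 8..15: 5C 72 5B CB E7 AB EC 8D.
Little-endian stores the least-significant byte at the lowest address.
Reassemble most-significant byte first: 8D EC AB E7 CB 5B 72 5C → 0x8DECABE7CB5B725C.

0x8DECABE7CB5B725C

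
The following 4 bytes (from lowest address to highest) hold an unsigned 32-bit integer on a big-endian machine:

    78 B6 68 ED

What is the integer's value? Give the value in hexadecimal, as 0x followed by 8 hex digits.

0x78B668ED

In big-endian order the high byte comes first in memory.
The bytes are already most-significant first: 0x78B668ED.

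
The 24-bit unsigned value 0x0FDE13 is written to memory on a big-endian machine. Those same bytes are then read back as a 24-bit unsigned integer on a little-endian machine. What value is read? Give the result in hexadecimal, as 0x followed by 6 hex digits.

0x13DE0F

Stored big-endian, the bytes at ascending addresses are 0F DE 13.
Read back as little-endian, the first byte is least significant, giving 0x13DE0F.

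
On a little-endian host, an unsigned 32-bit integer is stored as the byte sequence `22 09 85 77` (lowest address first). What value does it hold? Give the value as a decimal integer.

Little-endian stores the least-significant byte at the lowest address.
Reassemble most-significant byte first: 77 85 09 22 → 0x77850922.
0x77850922 = 2005207330.

2005207330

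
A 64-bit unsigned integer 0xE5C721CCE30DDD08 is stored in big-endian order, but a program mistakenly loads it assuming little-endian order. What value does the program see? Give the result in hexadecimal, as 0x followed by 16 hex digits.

0x08DD0DE3CC21C7E5

Stored big-endian, the bytes at ascending addresses are E5 C7 21 CC E3 0D DD 08.
Read back as little-endian, the first byte is least significant, giving 0x08DD0DE3CC21C7E5.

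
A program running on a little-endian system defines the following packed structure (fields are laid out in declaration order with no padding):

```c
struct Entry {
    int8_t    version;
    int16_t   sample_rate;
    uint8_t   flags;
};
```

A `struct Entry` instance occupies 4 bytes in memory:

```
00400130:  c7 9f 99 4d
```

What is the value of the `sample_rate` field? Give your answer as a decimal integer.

`sample_rate` follows `version` (1 byte), so it starts at byte offset 1 and occupies 2 bytes.
Bytes at offsets 1..2: 9F 99.
In little-endian order the low byte comes first in memory.
Reassemble most-significant byte first: 99 9F → 0x999F.
Top bit is set, so as a signed 16-bit value this is 0x999F − 2^16 = -26209.

-26209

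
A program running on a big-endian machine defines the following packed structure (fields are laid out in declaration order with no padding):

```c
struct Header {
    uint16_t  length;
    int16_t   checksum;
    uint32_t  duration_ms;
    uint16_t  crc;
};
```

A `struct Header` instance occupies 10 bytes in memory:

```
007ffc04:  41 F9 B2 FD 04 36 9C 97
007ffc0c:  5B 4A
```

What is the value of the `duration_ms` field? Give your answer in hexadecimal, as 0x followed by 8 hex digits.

0x04369C97

`duration_ms` follows `length` (2 B), `checksum` (2 B), so it starts at offset 2 + 2 = 4 and occupies 4 bytes.
Bytes at offsets 4..7: 04 36 9C 97.
Big-endian: lowest address holds the most-significant byte.
The bytes are already most-significant first: 0x04369C97.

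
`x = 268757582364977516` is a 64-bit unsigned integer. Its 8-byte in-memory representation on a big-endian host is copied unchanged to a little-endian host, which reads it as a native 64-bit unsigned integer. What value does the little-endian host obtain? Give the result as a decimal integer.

7829946535332919811

268757582364977516 in 64-bit hexadecimal is 0x03BAD198E38EA96C.
Stored big-endian, the bytes at ascending addresses are 03 BA D1 98 E3 8E A9 6C.
Read back as little-endian, the first byte is least significant, giving 0x6CA98EE398D1BA03.
0x6CA98EE398D1BA03 = 7829946535332919811.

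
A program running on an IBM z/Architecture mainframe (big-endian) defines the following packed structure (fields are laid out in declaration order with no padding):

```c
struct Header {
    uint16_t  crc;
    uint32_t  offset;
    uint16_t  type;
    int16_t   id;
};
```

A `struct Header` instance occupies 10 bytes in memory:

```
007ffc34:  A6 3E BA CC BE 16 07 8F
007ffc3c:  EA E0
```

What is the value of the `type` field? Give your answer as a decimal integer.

`type` follows `crc` (2 B), `offset` (4 B), so it starts at offset 2 + 4 = 6 and occupies 2 bytes.
Bytes at offsets 6..7: 07 8F.
Big-endian: lowest address holds the most-significant byte.
The bytes are already most-significant first: 0x078F.
0x078F = 1935.

1935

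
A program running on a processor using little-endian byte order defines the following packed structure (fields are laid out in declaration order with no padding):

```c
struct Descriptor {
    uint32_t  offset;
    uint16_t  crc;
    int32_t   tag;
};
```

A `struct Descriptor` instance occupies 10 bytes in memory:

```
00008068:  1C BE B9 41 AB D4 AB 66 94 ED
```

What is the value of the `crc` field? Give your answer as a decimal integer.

54443

`crc` follows `offset` (4 bytes), so it starts at byte offset 4 and occupies 2 bytes.
Bytes at offsets 4..5: AB D4.
In little-endian order the low byte comes first in memory.
Reassemble most-significant byte first: D4 AB → 0xD4AB.
0xD4AB = 54443.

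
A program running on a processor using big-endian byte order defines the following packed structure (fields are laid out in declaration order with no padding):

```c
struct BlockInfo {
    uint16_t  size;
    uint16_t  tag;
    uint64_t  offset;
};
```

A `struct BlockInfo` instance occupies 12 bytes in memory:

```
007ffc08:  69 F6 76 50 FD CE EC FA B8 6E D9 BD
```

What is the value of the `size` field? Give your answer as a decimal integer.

27126

`size` is the first field, at byte offset 0, occupying 2 bytes.
Bytes at offsets 0..1: 69 F6.
Big-endian stores the most-significant byte at the lowest address.
The bytes are already most-significant first: 0x69F6.
0x69F6 = 27126.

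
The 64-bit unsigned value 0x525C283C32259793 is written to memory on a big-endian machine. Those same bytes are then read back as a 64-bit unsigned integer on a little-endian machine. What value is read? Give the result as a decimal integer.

10635009942746586194

Stored big-endian, the bytes at ascending addresses are 52 5C 28 3C 32 25 97 93.
Read back as little-endian, the first byte is least significant, giving 0x939725323C285C52.
0x939725323C285C52 = 10635009942746586194.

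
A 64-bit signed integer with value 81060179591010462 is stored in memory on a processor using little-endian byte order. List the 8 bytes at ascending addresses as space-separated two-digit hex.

9E 98 F3 C9 CD FB 1F 01

81060179591010462 in hexadecimal, padded to 64 bits, is 0x011FFBCDC9F3989E.
Split into bytes (most-significant first): 01 1F FB CD C9 F3 98 9E.
In little-endian order the low byte comes first in memory.
So at ascending addresses the bytes are 9E 98 F3 C9 CD FB 1F 01.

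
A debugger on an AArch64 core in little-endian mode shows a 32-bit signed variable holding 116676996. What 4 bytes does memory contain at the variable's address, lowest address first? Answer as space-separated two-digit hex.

116676996 in hexadecimal, padded to 32 bits, is 0x06F45984.
Split into bytes (most-significant first): 06 F4 59 84.
In little-endian order the low byte comes first in memory.
So at ascending addresses the bytes are 84 59 F4 06.

84 59 F4 06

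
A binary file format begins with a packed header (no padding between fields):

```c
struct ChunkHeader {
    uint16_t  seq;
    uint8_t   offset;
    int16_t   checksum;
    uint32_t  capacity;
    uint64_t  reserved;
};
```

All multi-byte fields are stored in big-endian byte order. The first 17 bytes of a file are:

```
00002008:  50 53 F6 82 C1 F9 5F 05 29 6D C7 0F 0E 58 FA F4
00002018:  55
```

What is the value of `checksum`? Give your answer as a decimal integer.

`checksum` follows `seq` (2 B), `offset` (1 B), so it starts at offset 2 + 1 = 3 and occupies 2 bytes.
Bytes at offsets 3..4: 82 C1.
In big-endian order the high byte comes first in memory.
The bytes are already most-significant first: 0x82C1.
Top bit is set, so as a signed 16-bit value this is 0x82C1 − 2^16 = -32063.

-32063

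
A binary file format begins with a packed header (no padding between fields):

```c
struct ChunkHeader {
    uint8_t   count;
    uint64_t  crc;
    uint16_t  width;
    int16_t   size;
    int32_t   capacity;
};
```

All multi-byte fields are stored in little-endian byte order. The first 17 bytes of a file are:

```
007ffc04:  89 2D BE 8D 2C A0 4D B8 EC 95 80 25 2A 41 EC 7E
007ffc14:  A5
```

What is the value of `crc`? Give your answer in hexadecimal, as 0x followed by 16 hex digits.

`crc` follows `count` (1 byte), so it starts at byte offset 1 and occupies 8 bytes.
Bytes at offsets 1..8: 2D BE 8D 2C A0 4D B8 EC.
In little-endian order the low byte comes first in memory.
Reassemble most-significant byte first: EC B8 4D A0 2C 8D BE 2D → 0xECB84DA02C8DBE2D.

0xECB84DA02C8DBE2D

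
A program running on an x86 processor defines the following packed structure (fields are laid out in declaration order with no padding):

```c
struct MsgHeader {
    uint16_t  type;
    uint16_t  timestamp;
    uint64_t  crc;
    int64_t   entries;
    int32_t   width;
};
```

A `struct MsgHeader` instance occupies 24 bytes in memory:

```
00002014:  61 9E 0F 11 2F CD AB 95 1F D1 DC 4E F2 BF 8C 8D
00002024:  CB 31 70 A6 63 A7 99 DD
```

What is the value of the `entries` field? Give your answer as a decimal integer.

`entries` follows `type` (2 B), `timestamp` (2 B), `crc` (8 B), so it starts at offset 2 + 2 + 8 = 12 and occupies 8 bytes.
Bytes at offsets 12..19: F2 BF 8C 8D CB 31 70 A6.
In little-endian order the low byte comes first in memory.
Reassemble most-significant byte first: A6 70 31 CB 8D 8C BF F2 → 0xA67031CB8D8CBFF2.
Top bit is set, so as a signed 64-bit value this is 0xA67031CB8D8CBFF2 − 2^64 = -6453603515698987022.

-6453603515698987022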